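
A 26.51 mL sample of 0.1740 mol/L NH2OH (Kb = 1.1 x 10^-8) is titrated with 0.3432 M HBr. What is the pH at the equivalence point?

3.49

n(NH2OH) = 0.1740 x 0.02651 = 0.004613 mol; V(HBr) at equivalence = 0.004613/0.3432 = 0.01344 L.
At equivalence the base is fully converted to NH3OH+; total volume = 0.03995 L, so [NH3OH+] = 0.004613/0.03995 = 0.1155 M.
Ka(NH3OH+) = Kw/Kb = 1.0e-14 / 1.1 x 10^-8 = 9.09e-7.
[H^+] = sqrt(Ka x [NH3OH+]) = sqrt(9.09e-7 x 0.1155) = 0.000324 M.
pH = -log(0.000324) = 3.49.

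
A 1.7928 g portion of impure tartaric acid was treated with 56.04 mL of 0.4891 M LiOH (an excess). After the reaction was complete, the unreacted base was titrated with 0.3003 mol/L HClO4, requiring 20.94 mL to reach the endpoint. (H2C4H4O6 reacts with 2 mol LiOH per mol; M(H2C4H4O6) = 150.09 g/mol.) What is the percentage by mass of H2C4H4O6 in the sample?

88.4%

Total n(LiOH) added = 0.4891 x 0.05604 = 0.02741 mol.
n(HClO4) used = 0.3003 x 0.02094 = 0.006288 mol, which equals the excess n(LiOH).
So n(LiOH) consumed by the sample = 0.02741 - 0.006288 = 0.02112 mol.
n(H2C4H4O6) = 0.02112 / 2 = 0.01056 mol.
mass H2C4H4O6 = 0.01056 x 150.09 = 1.585 g, so %H2C4H4O6 = 1.585/1.7928 x 100 = 88.4%.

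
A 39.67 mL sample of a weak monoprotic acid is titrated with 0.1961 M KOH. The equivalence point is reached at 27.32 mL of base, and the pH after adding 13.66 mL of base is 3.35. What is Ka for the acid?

13.66 mL is half of the equivalence volume, so this is the half-equivalence point where [HA] = [A^-].
At half-equivalence pH = pKa, so pKa = 3.35.
Ka = 10^(-3.35) = 4.5 x 10^-4.

4.5 x 10^-4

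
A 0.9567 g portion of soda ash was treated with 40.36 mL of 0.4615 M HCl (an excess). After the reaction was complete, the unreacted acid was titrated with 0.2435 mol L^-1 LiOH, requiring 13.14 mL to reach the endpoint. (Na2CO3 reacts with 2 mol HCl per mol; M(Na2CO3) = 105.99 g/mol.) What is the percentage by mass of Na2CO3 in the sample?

85.5%

Total n(HCl) added = 0.4615 x 0.04036 = 0.01863 mol.
n(LiOH) used = 0.2435 x 0.01314 = 0.003200 mol, which equals the excess n(HCl).
So n(HCl) consumed by the sample = 0.01863 - 0.003200 = 0.01543 mol.
n(Na2CO3) = 0.01543 / 2 = 0.007713 mol.
mass Na2CO3 = 0.007713 x 105.99 = 0.8175 g, so %Na2CO3 = 0.8175/0.9567 x 100 = 85.5%.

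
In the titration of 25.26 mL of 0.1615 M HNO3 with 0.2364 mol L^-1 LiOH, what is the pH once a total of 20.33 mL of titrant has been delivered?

n(acid) = 0.1615 x 0.02526 = 0.004079 mol; n(LiOH) added = 0.2364 x 0.02033 = 0.004806 mol.
Base is in excess by 0.004806 - 0.004079 = 0.0007265 mol in a total volume of 0.04559 L.
[OH^-] = 0.0007265/0.04559 = 0.01594 M, so pOH = 1.80 and pH = 14.00 - 1.80 = 12.20.

12.20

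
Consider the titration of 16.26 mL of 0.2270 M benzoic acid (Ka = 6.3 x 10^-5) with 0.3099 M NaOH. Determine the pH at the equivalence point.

n(C6H5COOH) = 0.2270 x 0.01626 = 0.003691 mol; V(NaOH) at equivalence = 0.003691/0.3099 = 0.01191 L.
At equivalence all the acid is converted to C6H5COO-; total volume = 0.01626 + 0.01191 = 0.02817 L, so [C6H5COO-] = 0.003691/0.02817 = 0.1310 M.
Kb = Kw/Ka = 1.0e-14 / 6.3 x 10^-5 = 1.59e-10.
[OH^-] = sqrt(Kb x [C6H5COO-]) = sqrt(1.59e-10 x 0.1310) = 4.56e-6 M.
pOH = 5.34, so pH = 14.00 - 5.34 = 8.66.

8.66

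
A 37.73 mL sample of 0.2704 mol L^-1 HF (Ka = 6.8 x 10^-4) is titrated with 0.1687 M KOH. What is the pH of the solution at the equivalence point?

8.09

n(HF) = 0.2704 x 0.03773 = 0.01020 mol; V(KOH) at equivalence = 0.01020/0.1687 = 0.06048 L.
At equivalence all the acid is converted to F-; total volume = 0.03773 + 0.06048 = 0.09821 L, so [F-] = 0.01020/0.09821 = 0.1039 M.
Kb = Kw/Ka = 1.0e-14 / 6.8 x 10^-4 = 1.47e-11.
[OH^-] = sqrt(Kb x [F-]) = sqrt(1.47e-11 x 0.1039) = 1.24e-6 M.
pOH = 5.91, so pH = 14.00 - 5.91 = 8.09.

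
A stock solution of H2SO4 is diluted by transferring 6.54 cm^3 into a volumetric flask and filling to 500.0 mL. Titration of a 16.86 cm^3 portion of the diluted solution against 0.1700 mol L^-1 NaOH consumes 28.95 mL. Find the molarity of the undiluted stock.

n(NaOH) = 0.1700 x 0.02895 = 0.004921 mol.
n(H2SO4) in the aliquot = 0.004921 x 1/2 = 0.002461 mol.
[diluted H2SO4] = 0.002461 / 0.01686 = 0.1460 M.
Dilution factor = 500.0/6.540 = 76.45, so [stock] = 0.1460 x 76.45 = 11.2 M.

11.2 M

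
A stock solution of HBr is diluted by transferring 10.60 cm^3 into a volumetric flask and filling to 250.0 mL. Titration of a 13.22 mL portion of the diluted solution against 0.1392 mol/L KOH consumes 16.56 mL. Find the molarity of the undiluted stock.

4.11 M

n(KOH) = 0.1392 x 0.01656 = 0.002305 mol.
n(HBr) in the aliquot = 0.002305 mol.
[diluted HBr] = 0.002305 / 0.01322 = 0.1744 M.
Dilution factor = 250.0/10.60 = 23.58, so [stock] = 0.1744 x 23.58 = 4.11 M.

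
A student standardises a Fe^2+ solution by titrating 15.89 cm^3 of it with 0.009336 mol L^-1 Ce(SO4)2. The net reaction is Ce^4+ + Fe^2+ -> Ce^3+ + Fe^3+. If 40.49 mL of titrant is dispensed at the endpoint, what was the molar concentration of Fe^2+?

0.0238 M

n(Ce(SO4)2) = 0.009336 x 0.04049 = 0.0003780 mol.
From the balanced equation, 1 mol Ce(SO4)2 reacts with 1 mol Fe^2+, so n(Fe^2+) = 0.0003780 x 1/1 = 0.0003780 mol.
[Fe^2+] = 0.0003780 / 0.01589 L = 0.0238 M.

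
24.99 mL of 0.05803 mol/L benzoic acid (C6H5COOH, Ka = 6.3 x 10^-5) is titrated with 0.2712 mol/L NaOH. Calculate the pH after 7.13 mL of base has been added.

12.18

n(acid) = 0.05803 x 0.02499 = 0.001450 mol; n(NaOH) added = 0.2712 x 0.007130 = 0.001934 mol.
Base is in excess by 0.001934 - 0.001450 = 0.0004835 mol in a total volume of 0.03212 L.
[OH^-] = 0.0004835/0.03212 = 0.01505 M, so pOH = 1.82 and pH = 14.00 - 1.82 = 12.18.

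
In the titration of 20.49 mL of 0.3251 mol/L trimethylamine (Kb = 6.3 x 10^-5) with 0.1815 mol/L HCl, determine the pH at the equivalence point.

n((CH3)3N) = 0.3251 x 0.02049 = 0.006661 mol; V(HCl) at equivalence = 0.006661/0.1815 = 0.03670 L.
At equivalence the base is fully converted to (CH3)3NH+; total volume = 0.05719 L, so [(CH3)3NH+] = 0.006661/0.05719 = 0.1165 M.
Ka((CH3)3NH+) = Kw/Kb = 1.0e-14 / 6.3 x 10^-5 = 1.59e-10.
[H^+] = sqrt(Ka x [(CH3)3NH+]) = sqrt(1.59e-10 x 0.1165) = 4.30e-6 M.
pH = -log(4.30e-6) = 5.37.

5.37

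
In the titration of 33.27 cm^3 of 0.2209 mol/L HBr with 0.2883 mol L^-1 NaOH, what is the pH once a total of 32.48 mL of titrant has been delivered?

n(acid) = 0.2209 x 0.03327 = 0.007349 mol; n(NaOH) added = 0.2883 x 0.03248 = 0.009364 mol.
Base is in excess by 0.009364 - 0.007349 = 0.002015 mol in a total volume of 0.06575 L.
[OH^-] = 0.002015/0.06575 = 0.03064 M, so pOH = 1.51 and pH = 14.00 - 1.51 = 12.49.

12.49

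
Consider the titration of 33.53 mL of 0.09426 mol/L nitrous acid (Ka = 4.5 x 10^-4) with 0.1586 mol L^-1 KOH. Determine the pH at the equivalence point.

8.06

n(HNO2) = 0.09426 x 0.03353 = 0.003161 mol; V(KOH) at equivalence = 0.003161/0.1586 = 0.01993 L.
At equivalence all the acid is converted to NO2-; total volume = 0.03353 + 0.01993 = 0.05346 L, so [NO2-] = 0.003161/0.05346 = 0.05912 M.
Kb = Kw/Ka = 1.0e-14 / 4.5 x 10^-4 = 2.22e-11.
[OH^-] = sqrt(Kb x [NO2-]) = sqrt(2.22e-11 x 0.05912) = 1.15e-6 M.
pOH = 5.94, so pH = 14.00 - 5.94 = 8.06.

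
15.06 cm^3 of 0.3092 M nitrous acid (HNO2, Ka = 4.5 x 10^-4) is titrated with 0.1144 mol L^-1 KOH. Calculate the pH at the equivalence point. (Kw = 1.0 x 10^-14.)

n(HNO2) = 0.3092 x 0.01506 = 0.004657 mol; V(KOH) at equivalence = 0.004657/0.1144 = 0.04070 L.
At equivalence all the acid is converted to NO2-; total volume = 0.01506 + 0.04070 = 0.05576 L, so [NO2-] = 0.004657/0.05576 = 0.08350 M.
Kb = Kw/Ka = 1.0e-14 / 4.5 x 10^-4 = 2.22e-11.
[OH^-] = sqrt(Kb x [NO2-]) = sqrt(2.22e-11 x 0.08350) = 1.36e-6 M.
pOH = 5.87, so pH = 14.00 - 5.87 = 8.13.

8.13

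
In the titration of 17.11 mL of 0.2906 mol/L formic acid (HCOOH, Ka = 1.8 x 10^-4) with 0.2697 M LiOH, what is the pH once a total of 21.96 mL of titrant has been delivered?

n(acid) = 0.2906 x 0.01711 = 0.004972 mol; n(LiOH) added = 0.2697 x 0.02196 = 0.005923 mol.
Base is in excess by 0.005923 - 0.004972 = 0.0009504 mol in a total volume of 0.03907 L.
[OH^-] = 0.0009504/0.03907 = 0.02433 M, so pOH = 1.61 and pH = 14.00 - 1.61 = 12.39.

12.39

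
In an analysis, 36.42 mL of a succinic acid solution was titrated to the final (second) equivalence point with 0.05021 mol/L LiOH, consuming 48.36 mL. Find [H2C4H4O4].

n(LiOH) = 0.05021 x 0.04836 = 0.002428 mol.
At the final (second) equivalence point, 2 mol OH^- react per mol H2C4H4O4, so n(H2C4H4O4) = 0.002428 / 2 = 0.001214 mol.
[H2C4H4O4] = 0.001214 / 0.03642 L = 0.0333 M.

0.0333 M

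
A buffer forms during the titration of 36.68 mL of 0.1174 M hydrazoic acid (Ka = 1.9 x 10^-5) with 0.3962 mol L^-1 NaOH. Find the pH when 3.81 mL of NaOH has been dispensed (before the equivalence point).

4.45

Initial n(HN3) = 0.1174 x 0.03668 = 0.004306 mol.
n(NaOH) added = 0.3962 x 0.003810 = 0.001510 mol, converting that many moles of HN3 to N3-.
Remaining n(HN3) = 0.002797 mol; n(N3-) = 0.001510 mol.
By Henderson-Hasselbalch, pH = pKa + log([A^-]/[HA]) = 4.72 + log(0.001510/0.002797) = 4.72 + (-0.27) = 4.45.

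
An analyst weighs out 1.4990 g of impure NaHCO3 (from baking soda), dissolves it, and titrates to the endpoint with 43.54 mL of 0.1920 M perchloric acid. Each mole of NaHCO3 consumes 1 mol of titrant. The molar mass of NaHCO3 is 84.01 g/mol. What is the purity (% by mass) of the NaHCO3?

n(HClO4) = 0.1920 x 0.04354 = 0.008360 mol.
n(NaHCO3) = 0.008360 / 1 = 0.008360 mol.
mass of NaHCO3 = 0.008360 x 84.01 = 0.7023 g.
% purity = 0.7023 / 1.4990 x 100 = 46.9%.

46.9%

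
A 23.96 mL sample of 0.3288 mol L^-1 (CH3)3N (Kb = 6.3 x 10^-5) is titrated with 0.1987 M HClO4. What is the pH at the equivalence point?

5.35

n((CH3)3N) = 0.3288 x 0.02396 = 0.007878 mol; V(HClO4) at equivalence = 0.007878/0.1987 = 0.03965 L.
At equivalence the base is fully converted to (CH3)3NH+; total volume = 0.06361 L, so [(CH3)3NH+] = 0.007878/0.06361 = 0.1239 M.
Ka((CH3)3NH+) = Kw/Kb = 1.0e-14 / 6.3 x 10^-5 = 1.59e-10.
[H^+] = sqrt(Ka x [(CH3)3NH+]) = sqrt(1.59e-10 x 0.1239) = 4.43e-6 M.
pH = -log(4.43e-6) = 5.35.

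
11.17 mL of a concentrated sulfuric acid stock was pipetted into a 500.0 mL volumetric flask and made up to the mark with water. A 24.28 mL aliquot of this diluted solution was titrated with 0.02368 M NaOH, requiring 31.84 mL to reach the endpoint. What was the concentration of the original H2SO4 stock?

n(NaOH) = 0.02368 x 0.03184 = 0.0007540 mol.
n(H2SO4) in the aliquot = 0.0007540 x 1/2 = 0.0003770 mol.
[diluted H2SO4] = 0.0003770 / 0.02428 = 0.01553 M.
Dilution factor = 500.0/11.17 = 44.76, so [stock] = 0.01553 x 44.76 = 0.695 M.

0.695 M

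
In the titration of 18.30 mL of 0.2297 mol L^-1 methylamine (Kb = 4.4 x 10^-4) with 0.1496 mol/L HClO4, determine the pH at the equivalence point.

n(CH3NH2) = 0.2297 x 0.01830 = 0.004204 mol; V(HClO4) at equivalence = 0.004204/0.1496 = 0.02810 L.
At equivalence the base is fully converted to CH3NH3+; total volume = 0.04640 L, so [CH3NH3+] = 0.004204/0.04640 = 0.09060 M.
Ka(CH3NH3+) = Kw/Kb = 1.0e-14 / 4.4 x 10^-4 = 2.27e-11.
[H^+] = sqrt(Ka x [CH3NH3+]) = sqrt(2.27e-11 x 0.09060) = 1.43e-6 M.
pH = -log(1.43e-6) = 5.84.

5.84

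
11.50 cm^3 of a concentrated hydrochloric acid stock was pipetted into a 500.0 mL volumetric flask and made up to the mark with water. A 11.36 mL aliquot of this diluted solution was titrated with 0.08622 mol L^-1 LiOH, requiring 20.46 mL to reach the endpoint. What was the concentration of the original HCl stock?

n(LiOH) = 0.08622 x 0.02046 = 0.001764 mol.
n(HCl) in the aliquot = 0.001764 mol.
[diluted HCl] = 0.001764 / 0.01136 = 0.1553 M.
Dilution factor = 500.0/11.50 = 43.48, so [stock] = 0.1553 x 43.48 = 6.75 M.

6.75 M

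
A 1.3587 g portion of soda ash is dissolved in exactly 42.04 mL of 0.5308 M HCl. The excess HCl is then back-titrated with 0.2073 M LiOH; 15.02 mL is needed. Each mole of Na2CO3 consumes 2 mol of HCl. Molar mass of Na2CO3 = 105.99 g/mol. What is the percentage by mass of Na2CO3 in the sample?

Total n(HCl) added = 0.5308 x 0.04204 = 0.02231 mol.
n(LiOH) used = 0.2073 x 0.01502 = 0.003114 mol, which equals the excess n(HCl).
So n(HCl) consumed by the sample = 0.02231 - 0.003114 = 0.01920 mol.
n(Na2CO3) = 0.01920 / 2 = 0.009601 mol.
mass Na2CO3 = 0.009601 x 105.99 = 1.018 g, so %Na2CO3 = 1.018/1.3587 x 100 = 74.9%.

74.9%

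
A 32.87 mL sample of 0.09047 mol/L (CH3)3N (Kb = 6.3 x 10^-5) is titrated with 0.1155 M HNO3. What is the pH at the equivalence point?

n((CH3)3N) = 0.09047 x 0.03287 = 0.002974 mol; V(HNO3) at equivalence = 0.002974/0.1155 = 0.02575 L.
At equivalence the base is fully converted to (CH3)3NH+; total volume = 0.05862 L, so [(CH3)3NH+] = 0.002974/0.05862 = 0.05073 M.
Ka((CH3)3NH+) = Kw/Kb = 1.0e-14 / 6.3 x 10^-5 = 1.59e-10.
[H^+] = sqrt(Ka x [(CH3)3NH+]) = sqrt(1.59e-10 x 0.05073) = 2.84e-6 M.
pH = -log(2.84e-6) = 5.55.

5.55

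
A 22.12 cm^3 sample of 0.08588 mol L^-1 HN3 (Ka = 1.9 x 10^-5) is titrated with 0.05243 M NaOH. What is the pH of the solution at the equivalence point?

8.62

n(HN3) = 0.08588 x 0.02212 = 0.001900 mol; V(NaOH) at equivalence = 0.001900/0.05243 = 0.03623 L.
At equivalence all the acid is converted to N3-; total volume = 0.02212 + 0.03623 = 0.05835 L, so [N3-] = 0.001900/0.05835 = 0.03256 M.
Kb = Kw/Ka = 1.0e-14 / 1.9 x 10^-5 = 5.26e-10.
[OH^-] = sqrt(Kb x [N3-]) = sqrt(5.26e-10 x 0.03256) = 4.14e-6 M.
pOH = 5.38, so pH = 14.00 - 5.38 = 8.62.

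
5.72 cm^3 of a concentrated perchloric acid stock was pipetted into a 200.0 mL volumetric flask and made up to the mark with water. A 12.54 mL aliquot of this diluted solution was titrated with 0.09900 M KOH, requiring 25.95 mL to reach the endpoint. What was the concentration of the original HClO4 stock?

n(KOH) = 0.09900 x 0.02595 = 0.002569 mol.
n(HClO4) in the aliquot = 0.002569 mol.
[diluted HClO4] = 0.002569 / 0.01254 = 0.2049 M.
Dilution factor = 200.0/5.720 = 34.97, so [stock] = 0.2049 x 34.97 = 7.16 M.

7.16 M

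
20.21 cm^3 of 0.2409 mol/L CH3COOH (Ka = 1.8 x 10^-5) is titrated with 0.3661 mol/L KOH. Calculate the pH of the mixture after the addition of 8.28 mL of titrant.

Initial n(CH3COOH) = 0.2409 x 0.02021 = 0.004869 mol.
n(KOH) added = 0.3661 x 0.008280 = 0.003031 mol, converting that many moles of CH3COOH to CH3COO-.
Remaining n(CH3COOH) = 0.001837 mol; n(CH3COO-) = 0.003031 mol.
By Henderson-Hasselbalch, pH = pKa + log([A^-]/[HA]) = 4.74 + log(0.003031/0.001837) = 4.74 + (+0.22) = 4.96.

4.96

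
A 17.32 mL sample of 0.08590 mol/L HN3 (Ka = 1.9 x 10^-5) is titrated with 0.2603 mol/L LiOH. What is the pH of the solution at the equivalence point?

n(HN3) = 0.08590 x 0.01732 = 0.001488 mol; V(LiOH) at equivalence = 0.001488/0.2603 = 0.005716 L.
At equivalence all the acid is converted to N3-; total volume = 0.01732 + 0.005716 = 0.02304 L, so [N3-] = 0.001488/0.02304 = 0.06459 M.
Kb = Kw/Ka = 1.0e-14 / 1.9 x 10^-5 = 5.26e-10.
[OH^-] = sqrt(Kb x [N3-]) = sqrt(5.26e-10 x 0.06459) = 5.83e-6 M.
pOH = 5.23, so pH = 14.00 - 5.23 = 8.77.

8.77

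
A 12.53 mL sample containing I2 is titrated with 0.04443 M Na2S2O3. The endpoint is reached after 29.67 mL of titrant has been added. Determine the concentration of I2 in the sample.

n(Na2S2O3) = 0.04443 x 0.02967 = 0.001318 mol.
From the balanced equation, 2 mol Na2S2O3 reacts with 1 mol I2, so n(I2) = 0.001318 x 1/2 = 0.0006591 mol.
[I2] = 0.0006591 / 0.01253 L = 0.0526 M.

0.0526 M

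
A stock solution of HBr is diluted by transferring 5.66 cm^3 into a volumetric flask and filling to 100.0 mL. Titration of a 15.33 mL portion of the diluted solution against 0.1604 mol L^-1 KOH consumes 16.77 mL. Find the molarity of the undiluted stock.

3.10 M

n(KOH) = 0.1604 x 0.01677 = 0.002690 mol.
n(HBr) in the aliquot = 0.002690 mol.
[diluted HBr] = 0.002690 / 0.01533 = 0.1755 M.
Dilution factor = 100.0/5.660 = 17.67, so [stock] = 0.1755 x 17.67 = 3.10 M.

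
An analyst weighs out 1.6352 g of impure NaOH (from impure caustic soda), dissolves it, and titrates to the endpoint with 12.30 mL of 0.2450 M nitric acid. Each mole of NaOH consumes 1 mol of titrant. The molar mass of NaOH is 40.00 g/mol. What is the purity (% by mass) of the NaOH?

n(HNO3) = 0.2450 x 0.01230 = 0.003014 mol.
n(NaOH) = 0.003014 / 1 = 0.003014 mol.
mass of NaOH = 0.003014 x 40.00 = 0.1205 g.
% purity = 0.1205 / 1.6352 x 100 = 7.37%.

7.37%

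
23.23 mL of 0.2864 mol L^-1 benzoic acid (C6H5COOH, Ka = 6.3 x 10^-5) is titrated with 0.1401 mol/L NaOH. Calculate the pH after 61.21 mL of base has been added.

n(acid) = 0.2864 x 0.02323 = 0.006653 mol; n(NaOH) added = 0.1401 x 0.06121 = 0.008576 mol.
Base is in excess by 0.008576 - 0.006653 = 0.001922 mol in a total volume of 0.08444 L.
[OH^-] = 0.001922/0.08444 = 0.02277 M, so pOH = 1.64 and pH = 14.00 - 1.64 = 12.36.

12.36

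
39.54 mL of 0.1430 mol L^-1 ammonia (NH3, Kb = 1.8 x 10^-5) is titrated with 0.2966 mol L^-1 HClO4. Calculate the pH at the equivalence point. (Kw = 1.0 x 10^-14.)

5.14

n(NH3) = 0.1430 x 0.03954 = 0.005654 mol; V(HClO4) at equivalence = 0.005654/0.2966 = 0.01906 L.
At equivalence the base is fully converted to NH4+; total volume = 0.05860 L, so [NH4+] = 0.005654/0.05860 = 0.09648 M.
Ka(NH4+) = Kw/Kb = 1.0e-14 / 1.8 x 10^-5 = 5.56e-10.
[H^+] = sqrt(Ka x [NH4+]) = sqrt(5.56e-10 x 0.09648) = 7.32e-6 M.
pH = -log(7.32e-6) = 5.14.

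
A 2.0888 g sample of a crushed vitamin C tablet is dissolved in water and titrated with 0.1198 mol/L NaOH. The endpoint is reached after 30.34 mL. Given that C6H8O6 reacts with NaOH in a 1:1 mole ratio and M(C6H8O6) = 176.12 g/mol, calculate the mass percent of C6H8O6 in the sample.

30.6%

n(NaOH) = 0.1198 x 0.03034 = 0.003635 mol.
n(C6H8O6) = 0.003635 / 1 = 0.003635 mol.
mass of C6H8O6 = 0.003635 x 176.12 = 0.6401 g.
% purity = 0.6401 / 2.0888 x 100 = 30.6%.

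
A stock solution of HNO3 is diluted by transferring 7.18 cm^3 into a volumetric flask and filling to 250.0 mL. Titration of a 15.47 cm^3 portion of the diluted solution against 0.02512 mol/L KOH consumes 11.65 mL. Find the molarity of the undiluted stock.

n(KOH) = 0.02512 x 0.01165 = 0.0002926 mol.
n(HNO3) in the aliquot = 0.0002926 mol.
[diluted HNO3] = 0.0002926 / 0.01547 = 0.01892 M.
Dilution factor = 250.0/7.180 = 34.82, so [stock] = 0.01892 x 34.82 = 0.659 M.

0.659 M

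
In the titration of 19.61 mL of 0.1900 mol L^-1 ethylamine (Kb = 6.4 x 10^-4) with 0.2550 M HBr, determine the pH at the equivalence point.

5.88

n(C2H5NH2) = 0.1900 x 0.01961 = 0.003726 mol; V(HBr) at equivalence = 0.003726/0.2550 = 0.01461 L.
At equivalence the base is fully converted to C2H5NH3+; total volume = 0.03422 L, so [C2H5NH3+] = 0.003726/0.03422 = 0.1089 M.
Ka(C2H5NH3+) = Kw/Kb = 1.0e-14 / 6.4 x 10^-4 = 1.56e-11.
[H^+] = sqrt(Ka x [C2H5NH3+]) = sqrt(1.56e-11 x 0.1089) = 1.30e-6 M.
pH = -log(1.30e-6) = 5.88.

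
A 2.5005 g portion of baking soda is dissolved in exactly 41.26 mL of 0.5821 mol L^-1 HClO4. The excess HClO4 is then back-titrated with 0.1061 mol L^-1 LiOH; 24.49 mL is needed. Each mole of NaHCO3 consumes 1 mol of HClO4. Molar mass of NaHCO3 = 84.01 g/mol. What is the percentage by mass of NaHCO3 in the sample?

72.0%

Total n(HClO4) added = 0.5821 x 0.04126 = 0.02402 mol.
n(LiOH) used = 0.1061 x 0.02449 = 0.002598 mol, which equals the excess n(HClO4).
So n(HClO4) consumed by the sample = 0.02402 - 0.002598 = 0.02142 mol.
n(NaHCO3) = 0.02142 / 1 = 0.02142 mol.
mass NaHCO3 = 0.02142 x 84.01 = 1.799 g, so %NaHCO3 = 1.799/2.5005 x 100 = 72.0%.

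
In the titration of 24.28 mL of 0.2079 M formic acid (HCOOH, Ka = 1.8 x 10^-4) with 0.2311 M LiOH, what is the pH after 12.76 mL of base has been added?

Initial n(HCOOH) = 0.2079 x 0.02428 = 0.005048 mol.
n(LiOH) added = 0.2311 x 0.01276 = 0.002949 mol, converting that many moles of HCOOH to HCOO-.
Remaining n(HCOOH) = 0.002099 mol; n(HCOO-) = 0.002949 mol.
By Henderson-Hasselbalch, pH = pKa + log([A^-]/[HA]) = 3.74 + log(0.002949/0.002099) = 3.74 + (+0.15) = 3.89.

3.89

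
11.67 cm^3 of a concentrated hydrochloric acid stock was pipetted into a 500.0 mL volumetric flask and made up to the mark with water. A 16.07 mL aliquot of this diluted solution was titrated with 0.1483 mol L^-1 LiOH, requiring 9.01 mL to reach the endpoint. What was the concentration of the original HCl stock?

n(LiOH) = 0.1483 x 0.009010 = 0.001336 mol.
n(HCl) in the aliquot = 0.001336 mol.
[diluted HCl] = 0.001336 / 0.01607 = 0.08315 M.
Dilution factor = 500.0/11.67 = 42.84, so [stock] = 0.08315 x 42.84 = 3.56 M.

3.56 M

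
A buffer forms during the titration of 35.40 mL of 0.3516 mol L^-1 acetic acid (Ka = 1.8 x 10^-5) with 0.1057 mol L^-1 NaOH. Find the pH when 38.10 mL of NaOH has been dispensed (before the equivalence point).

4.42

Initial n(CH3COOH) = 0.3516 x 0.03540 = 0.01245 mol.
n(NaOH) added = 0.1057 x 0.03810 = 0.004027 mol, converting that many moles of CH3COOH to CH3COO-.
Remaining n(CH3COOH) = 0.008419 mol; n(CH3COO-) = 0.004027 mol.
By Henderson-Hasselbalch, pH = pKa + log([A^-]/[HA]) = 4.74 + log(0.004027/0.008419) = 4.74 + (-0.32) = 4.42.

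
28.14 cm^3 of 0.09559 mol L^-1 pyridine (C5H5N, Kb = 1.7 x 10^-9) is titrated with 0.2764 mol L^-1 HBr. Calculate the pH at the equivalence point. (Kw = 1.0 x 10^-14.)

n(C5H5N) = 0.09559 x 0.02814 = 0.002690 mol; V(HBr) at equivalence = 0.002690/0.2764 = 0.009732 L.
At equivalence the base is fully converted to C5H5NH+; total volume = 0.03787 L, so [C5H5NH+] = 0.002690/0.03787 = 0.07103 M.
Ka(C5H5NH+) = Kw/Kb = 1.0e-14 / 1.7 x 10^-9 = 5.88e-6.
[H^+] = sqrt(Ka x [C5H5NH+]) = sqrt(5.88e-6 x 0.07103) = 0.000646 M.
pH = -log(0.000646) = 3.19.

3.19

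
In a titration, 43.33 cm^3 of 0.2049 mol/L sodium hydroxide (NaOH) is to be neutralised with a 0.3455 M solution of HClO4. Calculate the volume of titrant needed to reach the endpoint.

25.7 mL

n(NaOH) = 0.2049 mol/L x 0.04333 L = 0.008878 mol.
At equivalence n(HClO4) = n(NaOH) = 0.008878 mol.
V(HClO4) = 0.008878 / 0.3455 = 0.02570 L = 25.7 mL.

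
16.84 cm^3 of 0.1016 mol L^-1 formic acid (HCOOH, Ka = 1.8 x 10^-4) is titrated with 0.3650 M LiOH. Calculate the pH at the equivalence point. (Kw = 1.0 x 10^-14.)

n(HCOOH) = 0.1016 x 0.01684 = 0.001711 mol; V(LiOH) at equivalence = 0.001711/0.3650 = 0.004688 L.
At equivalence all the acid is converted to HCOO-; total volume = 0.01684 + 0.004688 = 0.02153 L, so [HCOO-] = 0.001711/0.02153 = 0.07948 M.
Kb = Kw/Ka = 1.0e-14 / 1.8 x 10^-4 = 5.56e-11.
[OH^-] = sqrt(Kb x [HCOO-]) = sqrt(5.56e-11 x 0.07948) = 2.10e-6 M.
pOH = 5.68, so pH = 14.00 - 5.68 = 8.32.

8.32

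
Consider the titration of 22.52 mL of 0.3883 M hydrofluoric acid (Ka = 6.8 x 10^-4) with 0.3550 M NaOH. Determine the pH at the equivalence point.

n(HF) = 0.3883 x 0.02252 = 0.008745 mol; V(NaOH) at equivalence = 0.008745/0.3550 = 0.02463 L.
At equivalence all the acid is converted to F-; total volume = 0.02252 + 0.02463 = 0.04715 L, so [F-] = 0.008745/0.04715 = 0.1855 M.
Kb = Kw/Ka = 1.0e-14 / 6.8 x 10^-4 = 1.47e-11.
[OH^-] = sqrt(Kb x [F-]) = sqrt(1.47e-11 x 0.1855) = 1.65e-6 M.
pOH = 5.78, so pH = 14.00 - 5.78 = 8.22.

8.22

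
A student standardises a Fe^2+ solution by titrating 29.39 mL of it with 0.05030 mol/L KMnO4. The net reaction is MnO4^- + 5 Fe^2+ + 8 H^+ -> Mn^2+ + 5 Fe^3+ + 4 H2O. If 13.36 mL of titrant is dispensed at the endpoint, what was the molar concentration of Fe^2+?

0.114 M

n(KMnO4) = 0.05030 x 0.01336 = 0.0006720 mol.
From the balanced equation, 1 mol KMnO4 reacts with 5 mol Fe^2+, so n(Fe^2+) = 0.0006720 x 5/1 = 0.003360 mol.
[Fe^2+] = 0.003360 / 0.02939 L = 0.114 M.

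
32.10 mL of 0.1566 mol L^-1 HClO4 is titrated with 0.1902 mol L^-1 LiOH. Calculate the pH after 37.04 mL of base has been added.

n(acid) = 0.1566 x 0.03210 = 0.005027 mol; n(LiOH) added = 0.1902 x 0.03704 = 0.007045 mol.
Base is in excess by 0.007045 - 0.005027 = 0.002018 mol in a total volume of 0.06914 L.
[OH^-] = 0.002018/0.06914 = 0.02919 M, so pOH = 1.53 and pH = 14.00 - 1.53 = 12.47.

12.47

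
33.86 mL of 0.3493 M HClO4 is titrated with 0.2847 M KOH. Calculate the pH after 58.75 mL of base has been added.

12.72

n(acid) = 0.3493 x 0.03386 = 0.01183 mol; n(KOH) added = 0.2847 x 0.05875 = 0.01673 mol.
Base is in excess by 0.01673 - 0.01183 = 0.004899 mol in a total volume of 0.09261 L.
[OH^-] = 0.004899/0.09261 = 0.05290 M, so pOH = 1.28 and pH = 14.00 - 1.28 = 12.72.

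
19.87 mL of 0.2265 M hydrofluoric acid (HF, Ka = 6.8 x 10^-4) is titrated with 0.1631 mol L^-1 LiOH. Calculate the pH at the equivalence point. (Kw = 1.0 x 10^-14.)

8.07

n(HF) = 0.2265 x 0.01987 = 0.004501 mol; V(LiOH) at equivalence = 0.004501/0.1631 = 0.02759 L.
At equivalence all the acid is converted to F-; total volume = 0.01987 + 0.02759 = 0.04746 L, so [F-] = 0.004501/0.04746 = 0.09482 M.
Kb = Kw/Ka = 1.0e-14 / 6.8 x 10^-4 = 1.47e-11.
[OH^-] = sqrt(Kb x [F-]) = sqrt(1.47e-11 x 0.09482) = 1.18e-6 M.
pOH = 5.93, so pH = 14.00 - 5.93 = 8.07.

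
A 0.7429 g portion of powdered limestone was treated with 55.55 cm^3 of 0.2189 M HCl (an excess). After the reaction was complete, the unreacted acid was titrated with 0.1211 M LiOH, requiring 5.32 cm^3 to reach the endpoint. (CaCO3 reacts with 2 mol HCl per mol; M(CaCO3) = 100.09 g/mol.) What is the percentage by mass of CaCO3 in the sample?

77.6%

Total n(HCl) added = 0.2189 x 0.05555 = 0.01216 mol.
n(LiOH) used = 0.1211 x 0.005320 = 0.0006443 mol, which equals the excess n(HCl).
So n(HCl) consumed by the sample = 0.01216 - 0.0006443 = 0.01152 mol.
n(CaCO3) = 0.01152 / 2 = 0.005758 mol.
mass CaCO3 = 0.005758 x 100.09 = 0.5763 g, so %CaCO3 = 0.5763/0.7429 x 100 = 77.6%.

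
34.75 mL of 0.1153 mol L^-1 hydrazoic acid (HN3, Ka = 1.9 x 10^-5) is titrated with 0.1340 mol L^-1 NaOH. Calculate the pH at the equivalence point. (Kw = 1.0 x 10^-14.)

8.76

n(HN3) = 0.1153 x 0.03475 = 0.004007 mol; V(NaOH) at equivalence = 0.004007/0.1340 = 0.02990 L.
At equivalence all the acid is converted to N3-; total volume = 0.03475 + 0.02990 = 0.06465 L, so [N3-] = 0.004007/0.06465 = 0.06197 M.
Kb = Kw/Ka = 1.0e-14 / 1.9 x 10^-5 = 5.26e-10.
[OH^-] = sqrt(Kb x [N3-]) = sqrt(5.26e-10 x 0.06197) = 5.71e-6 M.
pOH = 5.24, so pH = 14.00 - 5.24 = 8.76.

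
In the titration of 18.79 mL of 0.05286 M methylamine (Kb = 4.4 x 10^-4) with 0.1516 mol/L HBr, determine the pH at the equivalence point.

6.03

n(CH3NH2) = 0.05286 x 0.01879 = 0.0009932 mol; V(HBr) at equivalence = 0.0009932/0.1516 = 0.006552 L.
At equivalence the base is fully converted to CH3NH3+; total volume = 0.02534 L, so [CH3NH3+] = 0.0009932/0.02534 = 0.03919 M.
Ka(CH3NH3+) = Kw/Kb = 1.0e-14 / 4.4 x 10^-4 = 2.27e-11.
[H^+] = sqrt(Ka x [CH3NH3+]) = sqrt(2.27e-11 x 0.03919) = 9.44e-7 M.
pH = -log(9.44e-7) = 6.03.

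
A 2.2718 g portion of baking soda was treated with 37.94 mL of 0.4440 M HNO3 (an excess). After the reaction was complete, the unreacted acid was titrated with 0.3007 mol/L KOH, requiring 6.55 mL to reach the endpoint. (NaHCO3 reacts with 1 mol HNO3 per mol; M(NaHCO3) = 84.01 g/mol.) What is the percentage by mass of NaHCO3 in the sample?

Total n(HNO3) added = 0.4440 x 0.03794 = 0.01685 mol.
n(KOH) used = 0.3007 x 0.006550 = 0.001970 mol, which equals the excess n(HNO3).
So n(HNO3) consumed by the sample = 0.01685 - 0.001970 = 0.01488 mol.
n(NaHCO3) = 0.01488 / 1 = 0.01488 mol.
mass NaHCO3 = 0.01488 x 84.01 = 1.250 g, so %NaHCO3 = 1.250/2.2718 x 100 = 55.0%.

55.0%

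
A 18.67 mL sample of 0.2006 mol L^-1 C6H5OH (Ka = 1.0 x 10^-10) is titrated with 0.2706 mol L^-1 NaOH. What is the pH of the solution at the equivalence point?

11.53

n(C6H5OH) = 0.2006 x 0.01867 = 0.003745 mol; V(NaOH) at equivalence = 0.003745/0.2706 = 0.01384 L.
At equivalence all the acid is converted to C6H5O-; total volume = 0.01867 + 0.01384 = 0.03251 L, so [C6H5O-] = 0.003745/0.03251 = 0.1152 M.
Kb = Kw/Ka = 1.0e-14 / 1.0 x 10^-10 = 0.000100.
[OH^-] = sqrt(Kb x [C6H5O-]) = sqrt(0.000100 x 0.1152) = 0.00339 M.
pOH = 2.47, so pH = 14.00 - 2.47 = 11.53.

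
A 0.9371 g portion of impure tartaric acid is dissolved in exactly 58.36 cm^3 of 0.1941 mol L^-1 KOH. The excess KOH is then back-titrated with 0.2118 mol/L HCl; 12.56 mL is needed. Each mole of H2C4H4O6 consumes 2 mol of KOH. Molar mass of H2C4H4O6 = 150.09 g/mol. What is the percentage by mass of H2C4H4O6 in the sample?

Total n(KOH) added = 0.1941 x 0.05836 = 0.01133 mol.
n(HCl) used = 0.2118 x 0.01256 = 0.002660 mol, which equals the excess n(KOH).
So n(KOH) consumed by the sample = 0.01133 - 0.002660 = 0.008667 mol.
n(H2C4H4O6) = 0.008667 / 2 = 0.004334 mol.
mass H2C4H4O6 = 0.004334 x 150.09 = 0.6505 g, so %H2C4H4O6 = 0.6505/0.9371 x 100 = 69.4%.

69.4%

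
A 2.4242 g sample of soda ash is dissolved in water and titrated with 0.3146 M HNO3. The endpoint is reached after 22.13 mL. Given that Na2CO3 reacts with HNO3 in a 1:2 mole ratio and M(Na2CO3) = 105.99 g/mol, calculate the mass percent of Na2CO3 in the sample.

15.2%

n(HNO3) = 0.3146 x 0.02213 = 0.006962 mol.
n(Na2CO3) = 0.006962 / 2 = 0.003481 mol.
mass of Na2CO3 = 0.003481 x 105.99 = 0.3690 g.
% purity = 0.3690 / 2.4242 x 100 = 15.2%.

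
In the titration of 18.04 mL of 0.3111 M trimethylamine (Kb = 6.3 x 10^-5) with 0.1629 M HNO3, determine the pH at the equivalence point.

n((CH3)3N) = 0.3111 x 0.01804 = 0.005612 mol; V(HNO3) at equivalence = 0.005612/0.1629 = 0.03445 L.
At equivalence the base is fully converted to (CH3)3NH+; total volume = 0.05249 L, so [(CH3)3NH+] = 0.005612/0.05249 = 0.1069 M.
Ka((CH3)3NH+) = Kw/Kb = 1.0e-14 / 6.3 x 10^-5 = 1.59e-10.
[H^+] = sqrt(Ka x [(CH3)3NH+]) = sqrt(1.59e-10 x 0.1069) = 4.12e-6 M.
pH = -log(4.12e-6) = 5.39.

5.39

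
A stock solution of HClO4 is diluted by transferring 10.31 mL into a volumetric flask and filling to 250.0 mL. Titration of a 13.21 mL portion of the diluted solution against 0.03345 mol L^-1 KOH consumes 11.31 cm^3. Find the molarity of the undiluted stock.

n(KOH) = 0.03345 x 0.01131 = 0.0003783 mol.
n(HClO4) in the aliquot = 0.0003783 mol.
[diluted HClO4] = 0.0003783 / 0.01321 = 0.02864 M.
Dilution factor = 250.0/10.31 = 24.25, so [stock] = 0.02864 x 24.25 = 0.694 M.

0.694 M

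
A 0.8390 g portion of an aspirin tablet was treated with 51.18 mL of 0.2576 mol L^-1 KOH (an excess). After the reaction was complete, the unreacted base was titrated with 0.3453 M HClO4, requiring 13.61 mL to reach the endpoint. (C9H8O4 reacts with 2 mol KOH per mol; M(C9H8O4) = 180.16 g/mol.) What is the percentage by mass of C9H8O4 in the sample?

Total n(KOH) added = 0.2576 x 0.05118 = 0.01318 mol.
n(HClO4) used = 0.3453 x 0.01361 = 0.004700 mol, which equals the excess n(KOH).
So n(KOH) consumed by the sample = 0.01318 - 0.004700 = 0.008484 mol.
n(C9H8O4) = 0.008484 / 2 = 0.004242 mol.
mass C9H8O4 = 0.004242 x 180.16 = 0.7643 g, so %C9H8O4 = 0.7643/0.8390 x 100 = 91.1%.

91.1%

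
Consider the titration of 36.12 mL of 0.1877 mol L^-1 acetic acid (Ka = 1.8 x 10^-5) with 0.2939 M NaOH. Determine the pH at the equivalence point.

8.90

n(CH3COOH) = 0.1877 x 0.03612 = 0.006780 mol; V(NaOH) at equivalence = 0.006780/0.2939 = 0.02307 L.
At equivalence all the acid is converted to CH3COO-; total volume = 0.03612 + 0.02307 = 0.05919 L, so [CH3COO-] = 0.006780/0.05919 = 0.1145 M.
Kb = Kw/Ka = 1.0e-14 / 1.8 x 10^-5 = 5.56e-10.
[OH^-] = sqrt(Kb x [CH3COO-]) = sqrt(5.56e-10 x 0.1145) = 7.98e-6 M.
pOH = 5.10, so pH = 14.00 - 5.10 = 8.90.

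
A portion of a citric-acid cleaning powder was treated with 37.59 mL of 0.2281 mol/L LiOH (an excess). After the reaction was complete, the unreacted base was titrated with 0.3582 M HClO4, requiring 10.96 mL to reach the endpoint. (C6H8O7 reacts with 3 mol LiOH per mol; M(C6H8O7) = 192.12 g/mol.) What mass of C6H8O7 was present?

0.298 g

Total n(LiOH) added = 0.2281 x 0.03759 = 0.008574 mol.
n(HClO4) used = 0.3582 x 0.01096 = 0.003926 mol, which equals the excess n(LiOH).
So n(LiOH) consumed by the sample = 0.008574 - 0.003926 = 0.004648 mol.
n(C6H8O7) = 0.004648 / 3 = 0.001549 mol.
mass = 0.001549 mol x 192.12 g/mol = 0.298 g.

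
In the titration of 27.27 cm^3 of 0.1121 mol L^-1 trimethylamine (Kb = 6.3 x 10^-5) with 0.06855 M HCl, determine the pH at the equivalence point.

n((CH3)3N) = 0.1121 x 0.02727 = 0.003057 mol; V(HCl) at equivalence = 0.003057/0.06855 = 0.04459 L.
At equivalence the base is fully converted to (CH3)3NH+; total volume = 0.07186 L, so [(CH3)3NH+] = 0.003057/0.07186 = 0.04254 M.
Ka((CH3)3NH+) = Kw/Kb = 1.0e-14 / 6.3 x 10^-5 = 1.59e-10.
[H^+] = sqrt(Ka x [(CH3)3NH+]) = sqrt(1.59e-10 x 0.04254) = 2.60e-6 M.
pH = -log(2.60e-6) = 5.59.

5.59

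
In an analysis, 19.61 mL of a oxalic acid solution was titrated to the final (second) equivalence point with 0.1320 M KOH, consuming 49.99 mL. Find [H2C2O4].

n(KOH) = 0.1320 x 0.04999 = 0.006599 mol.
At the final (second) equivalence point, 2 mol OH^- react per mol H2C2O4, so n(H2C2O4) = 0.006599 / 2 = 0.003299 mol.
[H2C2O4] = 0.003299 / 0.01961 L = 0.168 M.

0.168 M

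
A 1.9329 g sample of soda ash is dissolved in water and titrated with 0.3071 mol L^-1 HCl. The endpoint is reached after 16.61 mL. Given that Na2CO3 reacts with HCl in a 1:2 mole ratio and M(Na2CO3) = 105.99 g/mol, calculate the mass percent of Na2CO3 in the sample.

14.0%

n(HCl) = 0.3071 x 0.01661 = 0.005101 mol.
n(Na2CO3) = 0.005101 / 2 = 0.002550 mol.
mass of Na2CO3 = 0.002550 x 105.99 = 0.2703 g.
% purity = 0.2703 / 1.9329 x 100 = 14.0%.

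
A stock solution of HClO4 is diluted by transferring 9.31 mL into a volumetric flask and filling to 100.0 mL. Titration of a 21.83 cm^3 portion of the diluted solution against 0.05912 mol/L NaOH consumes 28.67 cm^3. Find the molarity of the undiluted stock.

n(NaOH) = 0.05912 x 0.02867 = 0.001695 mol.
n(HClO4) in the aliquot = 0.001695 mol.
[diluted HClO4] = 0.001695 / 0.02183 = 0.07764 M.
Dilution factor = 100.0/9.310 = 10.74, so [stock] = 0.07764 x 10.74 = 0.834 M.

0.834 M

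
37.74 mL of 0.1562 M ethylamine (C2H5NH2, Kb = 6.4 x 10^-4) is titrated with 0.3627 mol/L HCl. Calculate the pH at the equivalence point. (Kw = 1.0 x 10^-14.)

n(C2H5NH2) = 0.1562 x 0.03774 = 0.005895 mol; V(HCl) at equivalence = 0.005895/0.3627 = 0.01625 L.
At equivalence the base is fully converted to C2H5NH3+; total volume = 0.05399 L, so [C2H5NH3+] = 0.005895/0.05399 = 0.1092 M.
Ka(C2H5NH3+) = Kw/Kb = 1.0e-14 / 6.4 x 10^-4 = 1.56e-11.
[H^+] = sqrt(Ka x [C2H5NH3+]) = sqrt(1.56e-11 x 0.1092) = 1.31e-6 M.
pH = -log(1.31e-6) = 5.88.

5.88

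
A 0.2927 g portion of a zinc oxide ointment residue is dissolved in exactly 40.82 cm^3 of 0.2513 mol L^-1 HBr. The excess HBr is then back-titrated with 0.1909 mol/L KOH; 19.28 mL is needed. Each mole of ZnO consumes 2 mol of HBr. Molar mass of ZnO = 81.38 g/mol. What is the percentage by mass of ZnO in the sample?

91.4%

Total n(HBr) added = 0.2513 x 0.04082 = 0.01026 mol.
n(KOH) used = 0.1909 x 0.01928 = 0.003681 mol, which equals the excess n(HBr).
So n(HBr) consumed by the sample = 0.01026 - 0.003681 = 0.006578 mol.
n(ZnO) = 0.006578 / 2 = 0.003289 mol.
mass ZnO = 0.003289 x 81.38 = 0.2676 g, so %ZnO = 0.2676/0.2927 x 100 = 91.4%.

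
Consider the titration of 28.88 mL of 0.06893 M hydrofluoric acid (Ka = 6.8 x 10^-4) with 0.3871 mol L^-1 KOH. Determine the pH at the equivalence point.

n(HF) = 0.06893 x 0.02888 = 0.001991 mol; V(KOH) at equivalence = 0.001991/0.3871 = 0.005143 L.
At equivalence all the acid is converted to F-; total volume = 0.02888 + 0.005143 = 0.03402 L, so [F-] = 0.001991/0.03402 = 0.05851 M.
Kb = Kw/Ka = 1.0e-14 / 6.8 x 10^-4 = 1.47e-11.
[OH^-] = sqrt(Kb x [F-]) = sqrt(1.47e-11 x 0.05851) = 9.28e-7 M.
pOH = 6.03, so pH = 14.00 - 6.03 = 7.97.

7.97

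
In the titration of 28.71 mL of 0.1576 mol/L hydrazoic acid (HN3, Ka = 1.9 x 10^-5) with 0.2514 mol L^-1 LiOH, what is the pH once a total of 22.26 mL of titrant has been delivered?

n(acid) = 0.1576 x 0.02871 = 0.004525 mol; n(LiOH) added = 0.2514 x 0.02226 = 0.005596 mol.
Base is in excess by 0.005596 - 0.004525 = 0.001071 mol in a total volume of 0.05097 L.
[OH^-] = 0.001071/0.05097 = 0.02102 M, so pOH = 1.68 and pH = 14.00 - 1.68 = 12.32.

12.32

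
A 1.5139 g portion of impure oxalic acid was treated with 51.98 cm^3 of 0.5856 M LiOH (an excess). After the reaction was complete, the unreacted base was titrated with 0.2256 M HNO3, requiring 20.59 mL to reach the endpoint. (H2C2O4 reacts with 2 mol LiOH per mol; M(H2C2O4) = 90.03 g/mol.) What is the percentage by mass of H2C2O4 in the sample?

76.7%

Total n(LiOH) added = 0.5856 x 0.05198 = 0.03044 mol.
n(HNO3) used = 0.2256 x 0.02059 = 0.004645 mol, which equals the excess n(LiOH).
So n(LiOH) consumed by the sample = 0.03044 - 0.004645 = 0.02579 mol.
n(H2C2O4) = 0.02579 / 2 = 0.01290 mol.
mass H2C2O4 = 0.01290 x 90.03 = 1.161 g, so %H2C2O4 = 1.161/1.5139 x 100 = 76.7%.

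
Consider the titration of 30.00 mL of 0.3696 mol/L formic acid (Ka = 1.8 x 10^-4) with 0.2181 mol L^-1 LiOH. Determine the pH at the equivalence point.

n(HCOOH) = 0.3696 x 0.03000 = 0.01109 mol; V(LiOH) at equivalence = 0.01109/0.2181 = 0.05084 L.
At equivalence all the acid is converted to HCOO-; total volume = 0.03000 + 0.05084 = 0.08084 L, so [HCOO-] = 0.01109/0.08084 = 0.1372 M.
Kb = Kw/Ka = 1.0e-14 / 1.8 x 10^-4 = 5.56e-11.
[OH^-] = sqrt(Kb x [HCOO-]) = sqrt(5.56e-11 x 0.1372) = 2.76e-6 M.
pOH = 5.56, so pH = 14.00 - 5.56 = 8.44.

8.44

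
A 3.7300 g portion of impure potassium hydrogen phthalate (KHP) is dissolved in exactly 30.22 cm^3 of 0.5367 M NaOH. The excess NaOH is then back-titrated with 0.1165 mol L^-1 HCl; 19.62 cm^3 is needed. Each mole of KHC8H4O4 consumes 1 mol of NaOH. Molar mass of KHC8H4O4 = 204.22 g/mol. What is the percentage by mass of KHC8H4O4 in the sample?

76.3%

Total n(NaOH) added = 0.5367 x 0.03022 = 0.01622 mol.
n(HCl) used = 0.1165 x 0.01962 = 0.002286 mol, which equals the excess n(NaOH).
So n(NaOH) consumed by the sample = 0.01622 - 0.002286 = 0.01393 mol.
n(KHC8H4O4) = 0.01393 / 1 = 0.01393 mol.
mass KHC8H4O4 = 0.01393 x 204.22 = 2.845 g, so %KHC8H4O4 = 2.845/3.7300 x 100 = 76.3%.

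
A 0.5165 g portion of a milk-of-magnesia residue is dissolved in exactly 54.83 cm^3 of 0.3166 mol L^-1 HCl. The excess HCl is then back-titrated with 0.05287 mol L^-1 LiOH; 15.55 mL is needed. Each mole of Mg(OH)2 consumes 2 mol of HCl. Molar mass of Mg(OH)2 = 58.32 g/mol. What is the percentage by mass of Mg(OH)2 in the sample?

93.4%

Total n(HCl) added = 0.3166 x 0.05483 = 0.01736 mol.
n(LiOH) used = 0.05287 x 0.01555 = 0.0008221 mol, which equals the excess n(HCl).
So n(HCl) consumed by the sample = 0.01736 - 0.0008221 = 0.01654 mol.
n(Mg(OH)2) = 0.01654 / 2 = 0.008269 mol.
mass Mg(OH)2 = 0.008269 x 58.32 = 0.4822 g, so %Mg(OH)2 = 0.4822/0.5165 x 100 = 93.4%.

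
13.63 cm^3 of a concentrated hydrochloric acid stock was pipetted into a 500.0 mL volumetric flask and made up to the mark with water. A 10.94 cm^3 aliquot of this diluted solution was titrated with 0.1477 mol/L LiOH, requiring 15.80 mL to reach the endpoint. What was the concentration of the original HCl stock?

7.83 M

n(LiOH) = 0.1477 x 0.01580 = 0.002334 mol.
n(HCl) in the aliquot = 0.002334 mol.
[diluted HCl] = 0.002334 / 0.01094 = 0.2133 M.
Dilution factor = 500.0/13.63 = 36.68, so [stock] = 0.2133 x 36.68 = 7.83 M.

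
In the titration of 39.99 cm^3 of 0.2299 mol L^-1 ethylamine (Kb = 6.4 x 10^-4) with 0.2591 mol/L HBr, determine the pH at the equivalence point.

5.86

n(C2H5NH2) = 0.2299 x 0.03999 = 0.009194 mol; V(HBr) at equivalence = 0.009194/0.2591 = 0.03548 L.
At equivalence the base is fully converted to C2H5NH3+; total volume = 0.07547 L, so [C2H5NH3+] = 0.009194/0.07547 = 0.1218 M.
Ka(C2H5NH3+) = Kw/Kb = 1.0e-14 / 6.4 x 10^-4 = 1.56e-11.
[H^+] = sqrt(Ka x [C2H5NH3+]) = sqrt(1.56e-11 x 0.1218) = 1.38e-6 M.
pH = -log(1.38e-6) = 5.86.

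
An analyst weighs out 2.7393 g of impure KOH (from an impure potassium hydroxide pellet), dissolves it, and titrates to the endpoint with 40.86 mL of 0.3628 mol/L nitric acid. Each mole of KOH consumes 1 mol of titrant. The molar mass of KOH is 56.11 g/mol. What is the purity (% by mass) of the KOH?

n(HNO3) = 0.3628 x 0.04086 = 0.01482 mol.
n(KOH) = 0.01482 / 1 = 0.01482 mol.
mass of KOH = 0.01482 x 56.11 = 0.8318 g.
% purity = 0.8318 / 2.7393 x 100 = 30.4%.

30.4%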